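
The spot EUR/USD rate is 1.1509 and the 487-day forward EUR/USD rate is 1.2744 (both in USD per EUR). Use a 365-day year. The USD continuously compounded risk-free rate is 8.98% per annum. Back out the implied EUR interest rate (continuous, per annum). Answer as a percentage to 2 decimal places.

1.34%

F = S·e^((r_USD − r_EUR)T) ⇒ r_EUR = r_USD − ln(F/S)/T
ln(1.2744/1.1509) = 0.101931; /(487/365) = 0.076396
r_EUR = 0.0898 − 0.076396 = 0.013404
r_EUR = 1.34%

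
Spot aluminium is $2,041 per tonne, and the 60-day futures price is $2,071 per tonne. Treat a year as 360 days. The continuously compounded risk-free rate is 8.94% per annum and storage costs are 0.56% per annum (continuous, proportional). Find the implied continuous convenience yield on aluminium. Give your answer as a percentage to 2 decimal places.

0.74%

F = S·e^((r+u−y)T) ⇒ (r+u−y) = ln(F/S)/T
ln(2071/2041) = 0.014592; /T ⇒ 0.087552
y = r + u − ln(F/S)/T = 0.0894 + 0.0056 − 0.087552 = 0.007448
y = 0.74%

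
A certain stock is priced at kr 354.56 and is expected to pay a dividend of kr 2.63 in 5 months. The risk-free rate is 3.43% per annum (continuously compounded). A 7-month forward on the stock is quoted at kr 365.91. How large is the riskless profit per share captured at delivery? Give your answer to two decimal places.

kr 6.83 per share

PV(dividends) I = 2.63·e^(−0.0343·5/12) = 2.5927
Fair forward F* = (S − I)·e^(rT) = (354.56 − 2.5927)·e^0.020008 = 351.9673 × 1.020210 = 359.0806
Market kr 365.91 > fair 359.0806: forward overpriced → cash-and-carry (borrow at r, buy the stock and collect the dividends, short the forward).
Profit at T = |F_mkt − F*| = |365.91 − 359.0806| = kr 6.83 per share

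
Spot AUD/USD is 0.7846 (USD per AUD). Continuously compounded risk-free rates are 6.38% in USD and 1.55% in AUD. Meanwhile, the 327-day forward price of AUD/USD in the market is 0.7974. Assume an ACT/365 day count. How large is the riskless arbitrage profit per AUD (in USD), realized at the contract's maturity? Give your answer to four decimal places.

0.0219 per AUD (in USD)

Fair forward: F* = S·e^(carry·T), with carry = (r_USD − r_AUD) = 0.0638 − 0.0155 = 0.0483
F* = 0.7846 · e^(0.0483 × 327/365) = 0.7846 · e^0.043272 = 0.7846 × 1.044222 = 0.8193
Market 0.7974 < fair 0.8193: forward underpriced → reverse cash-and-carry (short spot, go long the forward).
At maturity, profit = |F_mkt − F*| = |0.7974 − 0.8193| = 0.0219 per AUD (in USD)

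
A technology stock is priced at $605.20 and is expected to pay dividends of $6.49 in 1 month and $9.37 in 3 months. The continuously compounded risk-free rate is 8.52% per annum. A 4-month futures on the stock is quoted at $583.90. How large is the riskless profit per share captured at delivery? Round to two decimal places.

$22.67 per share

PV(dividends) I = 6.49·e^(−0.0852·1/12) + 9.37·e^(−0.0852·3/12) = 15.6166
Fair futures F* = (S − I)·e^(rT) = (605.20 − 15.6166)·e^0.028400 = 589.5834 × 1.028807 = 606.5675
Market $583.90 < fair 606.5675: forward underpriced → reverse cash-and-carry (short the stock, invest proceeds at r, pay the dividends, go long the forward).
Profit at T = |F_mkt − F*| = |583.90 − 606.5675| = $22.67 per share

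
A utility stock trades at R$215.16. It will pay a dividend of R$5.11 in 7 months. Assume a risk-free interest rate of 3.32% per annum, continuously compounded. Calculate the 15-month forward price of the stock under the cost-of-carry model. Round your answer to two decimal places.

R$219.05

PV(dividends) I = 5.11·e^(−0.0332·7/12)
I = 5.0120
F = (S − I)·e^(rT) = (215.16 − 5.0120) · e^(0.0332·15/12)
= 210.1480 · e^0.041500 = 210.1480 × 1.042373 = R$219.05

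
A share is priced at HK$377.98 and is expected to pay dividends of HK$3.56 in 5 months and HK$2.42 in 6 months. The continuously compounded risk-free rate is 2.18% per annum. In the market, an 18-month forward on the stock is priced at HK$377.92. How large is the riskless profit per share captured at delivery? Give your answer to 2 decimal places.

HK$6.51 per share

PV(dividends) I = 3.56·e^(−0.0218·5/12) + 2.42·e^(−0.0218·6/12) = 5.9216
Fair forward F* = (S − I)·e^(rT) = (377.98 − 5.9216)·e^0.032700 = 372.0584 × 1.033241 = 384.4260
Market HK$377.92 < fair 384.4260: forward underpriced → reverse cash-and-carry (short the stock, invest proceeds at r, pay the dividends, go long the forward).
Profit at T = |F_mkt − F*| = |377.92 − 384.4260| = HK$6.51 per share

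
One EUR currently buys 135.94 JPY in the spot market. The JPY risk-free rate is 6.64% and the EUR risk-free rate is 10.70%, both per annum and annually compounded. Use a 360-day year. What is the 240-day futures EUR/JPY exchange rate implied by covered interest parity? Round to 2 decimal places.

By covered interest parity, F = S · (1+r_JPY)^T / (1+r_EUR)^T
= 135.94 × 1.043791 / 1.070118 = 135.94 × 0.975398
F = 132.60 JPY per EUR

132.60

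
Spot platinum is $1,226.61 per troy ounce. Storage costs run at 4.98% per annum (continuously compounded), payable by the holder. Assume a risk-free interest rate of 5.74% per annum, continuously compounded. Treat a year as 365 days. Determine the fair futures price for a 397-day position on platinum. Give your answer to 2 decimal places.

Net carry = r + u − y = 0.0574 + 0.0498 − 0.0000 = 0.1072
F = S·e^((r+u−y)T) = 1226.61 · e^(0.1072 × 397/365) = 1226.61 · e^0.11659836
= 1226.61 × 1.12366803 = $1,378.30 per troy ounce

$1,378.30 per troy ounce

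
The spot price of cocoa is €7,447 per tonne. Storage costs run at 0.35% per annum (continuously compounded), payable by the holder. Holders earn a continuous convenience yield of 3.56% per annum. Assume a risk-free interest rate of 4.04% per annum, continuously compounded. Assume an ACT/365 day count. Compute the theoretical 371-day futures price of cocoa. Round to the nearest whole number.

Net carry = r + u − y = 0.0404 + 0.0035 − 0.0356 = 0.0083
F = S·e^((r+u−y)T) = 7447 · e^(0.0083 × 371/365) = 7447 · e^0.008436
= 7447 × 1.008472 = €7,510 per tonne

€7,510 per tonne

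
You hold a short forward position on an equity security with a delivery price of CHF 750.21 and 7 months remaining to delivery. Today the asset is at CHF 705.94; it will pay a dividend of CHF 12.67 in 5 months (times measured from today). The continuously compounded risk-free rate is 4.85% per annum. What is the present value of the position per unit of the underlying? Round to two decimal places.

PV(remaining dividends) I = 12.67·e^(−0.0485·5/12) = 12.4165
Current forward F = (S − I)·e^(rT) = (705.94 − 12.4165)·e^(0.0485·7/12) = 693.5235 × 1.028696 = 713.4249
Value (long) = (F − K)·e^(−rT) = (713.4249 − 750.21) × 0.972105 = -35.7590
Short position value = −(long value) = CHF 35.76

CHF 35.76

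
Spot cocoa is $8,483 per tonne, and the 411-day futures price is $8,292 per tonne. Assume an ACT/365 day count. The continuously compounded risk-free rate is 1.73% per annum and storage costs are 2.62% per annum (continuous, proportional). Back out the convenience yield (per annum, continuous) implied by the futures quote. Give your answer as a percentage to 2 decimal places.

6.37%

F = S·e^((r+u−y)T) ⇒ (r+u−y) = ln(F/S)/T
ln(8292/8483) = -0.022773; /T ⇒ -0.020224
y = r + u − ln(F/S)/T = 0.0173 + 0.0262 + 0.020224 = 0.063724
y = 6.37%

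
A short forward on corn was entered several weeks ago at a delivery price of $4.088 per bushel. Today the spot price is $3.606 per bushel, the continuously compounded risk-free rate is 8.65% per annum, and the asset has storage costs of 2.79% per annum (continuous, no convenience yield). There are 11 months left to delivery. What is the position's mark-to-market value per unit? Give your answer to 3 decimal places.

$0.077 per bushel

Current fair forward for the remaining 11 months: F = S·e^((r + u)·T), (r + u) = 0.0865 + 0.0279 = 0.1144
F = 3.606 · e^(0.1144 × 11/12) = 3.606 × 1.110563 = 4.0047
Value of long forward = (F − K)·e^(−rT) = (4.0047 − 4.088) · e^(−0.0865·11/12)
= -0.0833 × 0.923770 = -0.077
Short position value = −(long value) = $0.077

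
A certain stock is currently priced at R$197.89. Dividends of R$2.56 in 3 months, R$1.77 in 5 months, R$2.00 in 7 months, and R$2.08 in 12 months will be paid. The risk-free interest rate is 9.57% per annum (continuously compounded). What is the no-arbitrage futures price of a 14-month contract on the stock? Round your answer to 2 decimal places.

R$212.34

PV(dividends) I = 2.56·e^(−0.0957·3/12) + 1.77·e^(−0.0957·5/12) + 2.00·e^(−0.0957·7/12) + 2.08·e^(−0.0957·12/12)
I = 2.4995 + 1.7008 + 1.8914 + 1.8902 = 7.9819
F = (S − I)·e^(rT) = (197.89 − 7.9819) · e^(0.0957·14/12)
= 189.9081 · e^0.111650 = 189.9081 × 1.118121 = R$212.34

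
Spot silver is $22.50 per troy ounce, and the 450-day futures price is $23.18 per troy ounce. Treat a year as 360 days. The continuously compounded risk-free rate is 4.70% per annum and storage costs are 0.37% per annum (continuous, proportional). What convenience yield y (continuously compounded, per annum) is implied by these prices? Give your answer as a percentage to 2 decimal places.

2.69%

F = S·e^((r+u−y)T) ⇒ (r+u−y) = ln(F/S)/T
ln(23.18/22.50) = 0.029775; /T ⇒ 0.023820
y = r + u − ln(F/S)/T = 0.0470 + 0.0037 − 0.023820 = 0.026880
y = 2.69%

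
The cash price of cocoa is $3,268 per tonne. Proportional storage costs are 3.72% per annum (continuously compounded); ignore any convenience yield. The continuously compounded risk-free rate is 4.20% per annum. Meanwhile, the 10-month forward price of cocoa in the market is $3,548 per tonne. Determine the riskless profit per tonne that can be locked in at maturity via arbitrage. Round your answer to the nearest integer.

Fair forward: F* = S·e^(carry·T), with carry = (r + u) = 0.0420 + 0.0372 = 0.0792
F* = 3268 · e^(0.0792 × 10/12) = 3268 · e^0.066000 = 3268 × 1.068227 = $3490.9658
Market $3548 > fair $3490.9658: forward overpriced → cash-and-carry (buy spot, short the forward).
At maturity, profit = |F_mkt − F*| = |3548 − 3490.9658| = $57 per tonne

$57 per tonne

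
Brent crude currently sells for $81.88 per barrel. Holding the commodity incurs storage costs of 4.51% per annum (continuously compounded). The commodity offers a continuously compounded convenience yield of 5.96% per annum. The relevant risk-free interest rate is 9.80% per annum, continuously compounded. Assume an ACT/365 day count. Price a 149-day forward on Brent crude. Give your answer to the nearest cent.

$84.72 per barrel

Net carry = r + u − y = 0.0980 + 0.0451 − 0.0596 = 0.0835
F = S·e^((r+u−y)T) = 81.88 · e^(0.0835 × 149/365) = 81.88 · e^0.034086
= 81.88 × 1.034674 = $84.72 per barrel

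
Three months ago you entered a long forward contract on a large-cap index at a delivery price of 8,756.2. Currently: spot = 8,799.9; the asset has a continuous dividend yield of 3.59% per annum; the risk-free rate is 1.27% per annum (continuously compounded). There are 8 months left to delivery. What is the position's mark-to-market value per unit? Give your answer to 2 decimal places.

Current fair forward for the remaining 8 months: F = S·e^((r − q)·T), (r − q) = 0.0127 − 0.0359 = -0.0232
F = 8799.9 · e^(-0.0232 × 8/12) = 8799.9 × 0.98465233 = 8664.8420
Value of long forward = (F − K)·e^(−rT) = (8664.8420 − 8756.2) · e^(−0.0127·8/12)
= -91.3580 × 0.99156907 = -90.59

-90.59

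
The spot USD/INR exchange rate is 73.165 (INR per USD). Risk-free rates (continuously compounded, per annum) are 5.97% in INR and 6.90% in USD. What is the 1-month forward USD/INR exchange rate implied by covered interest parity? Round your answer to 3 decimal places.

73.108

F = S·e^((r_INR − r_USD)T) = 73.165 · e^((0.0597 − 0.0690) × 1/12)
= 73.165 · e^-0.000775 = 73.165 × 0.999225
F = 73.108 INR per USD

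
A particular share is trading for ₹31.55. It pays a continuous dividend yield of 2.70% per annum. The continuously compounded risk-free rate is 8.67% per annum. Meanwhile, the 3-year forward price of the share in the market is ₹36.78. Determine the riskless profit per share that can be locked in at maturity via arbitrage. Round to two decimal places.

Fair forward: F* = S·e^(carry·T), with carry = (r − q) = 0.0867 − 0.0270 = 0.0597
F* = 31.55 · e^(0.0597 × 3) = 31.55 · e^0.179100 = 31.55 × 1.196140 = ₹37.7382
Market ₹36.78 < fair ₹37.7382: forward underpriced → reverse cash-and-carry (short spot, go long the forward).
At maturity, profit = |F_mkt − F*| = |36.78 − 37.7382| = ₹0.96 per share

₹0.96 per share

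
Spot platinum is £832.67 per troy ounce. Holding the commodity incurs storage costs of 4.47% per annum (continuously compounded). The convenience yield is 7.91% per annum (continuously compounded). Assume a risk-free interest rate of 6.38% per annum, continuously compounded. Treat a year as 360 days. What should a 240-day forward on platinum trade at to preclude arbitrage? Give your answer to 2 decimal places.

£849.15 per troy ounce

Net carry = r + u − y = 0.0638 + 0.0447 − 0.0791 = 0.0294
F = S·e^((r+u−y)T) = 832.67 · e^(0.0294 × 240/360) = 832.67 · e^0.019600
= 832.67 × 1.019793 = £849.15 per troy ounce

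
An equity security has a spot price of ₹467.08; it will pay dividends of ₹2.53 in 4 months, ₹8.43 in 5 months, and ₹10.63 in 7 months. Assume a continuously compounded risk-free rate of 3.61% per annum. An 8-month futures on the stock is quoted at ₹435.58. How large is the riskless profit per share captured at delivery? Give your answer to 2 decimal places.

PV(dividends) I = 2.53·e^(−0.0361·4/12) + 8.43·e^(−0.0361·5/12) + 10.63·e^(−0.0361·7/12) = 21.2124
Fair futures F* = (S − I)·e^(rT) = (467.08 − 21.2124)·e^0.024067 = 445.8676 × 1.024359 = 456.7285
Market ₹435.58 < fair 456.7285: forward underpriced → reverse cash-and-carry (short the stock, invest proceeds at r, pay the dividends, go long the forward).
Profit at T = |F_mkt − F*| = |435.58 − 456.7285| = ₹21.15 per share

₹21.15 per share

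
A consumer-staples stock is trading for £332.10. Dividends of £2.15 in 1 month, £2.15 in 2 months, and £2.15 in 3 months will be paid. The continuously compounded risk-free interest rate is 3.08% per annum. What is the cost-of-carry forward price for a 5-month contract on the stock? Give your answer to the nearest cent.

PV(dividends) I = 2.15·e^(−0.0308·1/12) + 2.15·e^(−0.0308·2/12) + 2.15·e^(−0.0308·3/12)
I = 2.1445 + 2.1390 + 2.1335 = 6.4170
F = (S − I)·e^(rT) = (332.10 − 6.4170) · e^(0.0308·5/12)
= 325.6830 · e^0.012833 = 325.6830 × 1.012916 = £329.89

£329.89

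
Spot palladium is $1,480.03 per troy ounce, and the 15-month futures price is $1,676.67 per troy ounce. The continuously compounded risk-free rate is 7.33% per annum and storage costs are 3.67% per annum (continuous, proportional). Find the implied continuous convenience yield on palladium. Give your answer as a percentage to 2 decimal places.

1.02%

F = S·e^((r+u−y)T) ⇒ (r+u−y) = ln(F/S)/T
ln(1676.67/1480.03) = 0.124747; /T ⇒ 0.099798
y = r + u − ln(F/S)/T = 0.0733 + 0.0367 − 0.099798 = 0.010202
y = 1.02%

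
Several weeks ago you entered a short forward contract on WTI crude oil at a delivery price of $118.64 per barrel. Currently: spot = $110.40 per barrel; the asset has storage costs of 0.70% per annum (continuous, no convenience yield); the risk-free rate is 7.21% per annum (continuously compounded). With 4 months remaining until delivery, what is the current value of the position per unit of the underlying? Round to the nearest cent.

Current fair forward for the remaining 4 months: F = S·e^((r + u)·T), (r + u) = 0.0721 + 0.0070 = 0.0791
F = 110.40 · e^(0.0791 × 4/12) = 110.40 × 1.026717 = 113.3496
Value of long forward = (F − K)·e^(−rT) = (113.3496 − 118.64) · e^(−0.0721·4/12)
= -5.2904 × 0.976253 = -5.16
Short position value = −(long value) = $5.16

$5.16 per barrel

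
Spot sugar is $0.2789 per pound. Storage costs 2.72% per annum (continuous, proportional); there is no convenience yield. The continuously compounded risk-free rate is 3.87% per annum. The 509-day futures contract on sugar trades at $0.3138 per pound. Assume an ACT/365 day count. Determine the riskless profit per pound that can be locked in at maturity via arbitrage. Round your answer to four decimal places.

Fair futures: F* = S·e^(carry·T), with carry = (r + u) = 0.0387 + 0.0272 = 0.0659
F* = 0.2789 · e^(0.0659 × 509/365) = 0.2789 · e^0.091899 = 0.2789 × 1.096254 = $0.3057
Market $0.3138 > fair $0.3057: forward overpriced → cash-and-carry (buy spot, short the forward).
At maturity, profit = |F_mkt − F*| = |0.3138 − 0.3057| = $0.0081 per pound

$0.0081 per pound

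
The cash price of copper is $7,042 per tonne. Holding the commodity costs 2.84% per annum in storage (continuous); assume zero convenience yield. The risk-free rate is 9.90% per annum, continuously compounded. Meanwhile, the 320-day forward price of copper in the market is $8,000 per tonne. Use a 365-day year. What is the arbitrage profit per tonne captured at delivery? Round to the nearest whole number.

Fair forward: F* = S·e^(carry·T), with carry = (r + u) = 0.0990 + 0.0284 = 0.1274
F* = 7042 · e^(0.1274 × 320/365) = 7042 · e^0.111693 = 7042 × 1.118170 = $7874.1531
Market $8000 > fair $7874.1531: forward overpriced → cash-and-carry (buy spot, short the forward).
At maturity, profit = |F_mkt − F*| = |8000 − 7874.1531| = $126 per tonne

$126 per tonne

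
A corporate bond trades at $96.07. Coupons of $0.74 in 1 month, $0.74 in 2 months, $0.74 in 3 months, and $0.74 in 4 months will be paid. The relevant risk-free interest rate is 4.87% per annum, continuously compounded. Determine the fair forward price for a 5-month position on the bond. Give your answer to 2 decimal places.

$95.05

PV(coupons) I = 0.74·e^(−0.0487·1/12) + 0.74·e^(−0.0487·2/12) + 0.74·e^(−0.0487·3/12) + 0.74·e^(−0.0487·4/12)
I = 0.7370 + 0.7340 + 0.7310 + 0.7281 = 2.9301
F = (S − I)·e^(rT) = (96.07 − 2.9301) · e^(0.0487·5/12)
= 93.1399 · e^0.020292 = 93.1399 × 1.020499 = $95.05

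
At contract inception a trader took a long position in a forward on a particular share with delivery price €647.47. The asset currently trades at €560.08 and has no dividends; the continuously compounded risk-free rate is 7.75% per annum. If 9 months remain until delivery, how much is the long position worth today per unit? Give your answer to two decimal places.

Current fair forward for the remaining 9 months: F = S·e^(r·T), r = 0.0775
F = 560.08 · e^(0.0775 × 9/12) = 560.08 × 1.059847 = 593.5991
Value of long forward = (F − K)·e^(−rT) = (593.5991 − 647.47) · e^(−0.0775·9/12)
= -53.8709 × 0.943532 = -50.83

-€50.83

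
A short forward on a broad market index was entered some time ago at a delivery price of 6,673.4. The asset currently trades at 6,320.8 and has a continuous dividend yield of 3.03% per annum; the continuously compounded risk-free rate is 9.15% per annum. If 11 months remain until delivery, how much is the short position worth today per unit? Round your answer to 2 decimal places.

Current fair forward for the remaining 11 months: F = S·e^((r − q)·T), (r − q) = 0.0915 − 0.0303 = 0.0612
F = 6320.8 · e^(0.0612 × 11/12) = 6320.8 × 1.05770345 = 6685.5320
Value of long forward = (F − K)·e^(−rT) = (6685.5320 − 6673.4) · e^(−0.0915·11/12)
= 12.1320 × 0.91954619 = 11.16
Short position value = −(long value) = -11.16

-11.16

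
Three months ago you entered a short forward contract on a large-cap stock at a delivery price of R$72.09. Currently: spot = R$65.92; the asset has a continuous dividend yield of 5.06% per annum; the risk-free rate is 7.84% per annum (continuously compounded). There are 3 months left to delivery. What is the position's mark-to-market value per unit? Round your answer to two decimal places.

Current fair forward for the remaining 3 months: F = S·e^((r − q)·T), (r − q) = 0.0784 − 0.0506 = 0.0278
F = 65.92 · e^(0.0278 × 3/12) = 65.92 × 1.006974 = 66.3797
Value of long forward = (F − K)·e^(−rT) = (66.3797 − 72.09) · e^(−0.0784·3/12)
= -5.7103 × 0.980591 = -5.60
Short position value = −(long value) = R$5.60

R$5.60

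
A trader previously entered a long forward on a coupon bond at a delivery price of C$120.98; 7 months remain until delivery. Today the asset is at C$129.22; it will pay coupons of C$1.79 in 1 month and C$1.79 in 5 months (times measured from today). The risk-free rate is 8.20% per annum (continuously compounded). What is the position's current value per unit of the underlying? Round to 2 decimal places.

C$10.38

PV(remaining coupons) I = 1.79·e^(−0.0820·1/12) + 1.79·e^(−0.0820·5/12) = 3.5077
Current forward F = (S − I)·e^(rT) = (129.22 − 3.5077)·e^(0.0820·7/12) = 125.7123 × 1.048996 = 131.8717
Value (long) = (F − K)·e^(−rT) = (131.8717 − 120.98) × 0.953293 = 10.3830
Value = C$10.38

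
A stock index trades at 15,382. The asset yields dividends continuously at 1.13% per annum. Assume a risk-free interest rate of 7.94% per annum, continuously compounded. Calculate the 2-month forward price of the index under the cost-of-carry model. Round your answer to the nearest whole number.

F = S·e^((r − q)T) = 15382 · e^((0.0794 − 0.0113) × 2/12)
= 15382 · e^0.011350 = 15382 × 1.011415
F = 15,558

15,558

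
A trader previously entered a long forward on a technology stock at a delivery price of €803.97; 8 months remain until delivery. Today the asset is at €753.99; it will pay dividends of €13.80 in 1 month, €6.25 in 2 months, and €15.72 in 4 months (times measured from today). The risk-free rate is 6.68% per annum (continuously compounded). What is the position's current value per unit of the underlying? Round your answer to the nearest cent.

-€50.24

PV(remaining dividends) I = 13.80·e^(−0.0668·1/12) + 6.25·e^(−0.0668·2/12) + 15.72·e^(−0.0668·4/12) = 35.2780
Current forward F = (S − I)·e^(rT) = (753.99 − 35.2780)·e^(0.0668·8/12) = 718.7120 × 1.045540 = 751.4421
Value (long) = (F − K)·e^(−rT) = (751.4421 − 803.97) × 0.956444 = -50.2400
Value = -€50.24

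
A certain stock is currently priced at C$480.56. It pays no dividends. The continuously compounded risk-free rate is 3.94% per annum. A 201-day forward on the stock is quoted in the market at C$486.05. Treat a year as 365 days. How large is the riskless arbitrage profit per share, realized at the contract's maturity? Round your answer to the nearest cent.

Fair forward: F* = S·e^(carry·T), with carry = r = 0.0394
F* = 480.56 · e^(0.0394 × 201/365) = 480.56 · e^0.021697 = 480.56 × 1.021934 = C$491.1006
Market C$486.05 < fair C$491.1006: forward underpriced → reverse cash-and-carry (short spot, go long the forward).
At maturity, profit = |F_mkt − F*| = |486.05 − 491.1006| = C$5.05 per share

C$5.05 per share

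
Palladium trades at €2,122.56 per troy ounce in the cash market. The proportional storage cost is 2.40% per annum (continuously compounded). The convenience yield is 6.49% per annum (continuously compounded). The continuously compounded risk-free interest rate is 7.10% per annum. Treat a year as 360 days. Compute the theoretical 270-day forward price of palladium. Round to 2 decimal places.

€2,171.02 per troy ounce

Net carry = r + u − y = 0.0710 + 0.0240 − 0.0649 = 0.0301
F = S·e^((r+u−y)T) = 2122.56 · e^(0.0301 × 270/360) = 2122.56 · e^0.02257500
= 2122.56 × 1.02283174 = €2,171.02 per troy ounce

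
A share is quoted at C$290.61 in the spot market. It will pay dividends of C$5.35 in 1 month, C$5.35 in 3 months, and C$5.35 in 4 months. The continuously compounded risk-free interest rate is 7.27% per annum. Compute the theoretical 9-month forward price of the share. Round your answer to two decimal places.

C$290.22

PV(dividends) I = 5.35·e^(−0.0727·1/12) + 5.35·e^(−0.0727·3/12) + 5.35·e^(−0.0727·4/12)
I = 5.3177 + 5.2536 + 5.2219 = 15.7932
F = (S − I)·e^(rT) = (290.61 − 15.7932) · e^(0.0727·9/12)
= 274.8168 · e^0.054525 = 274.8168 × 1.056039 = C$290.22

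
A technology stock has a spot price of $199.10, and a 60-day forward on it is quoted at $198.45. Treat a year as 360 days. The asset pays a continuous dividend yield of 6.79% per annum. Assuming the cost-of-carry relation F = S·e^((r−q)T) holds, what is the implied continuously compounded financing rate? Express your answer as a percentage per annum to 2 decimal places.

From F = S·e^((r−q)T): (r − q) = ln(F/S)/T
ln(198.45/199.10) = ln(0.996735) = -0.003270
(r − q) = -0.003270 / (60/360) = -0.019620
r = ln(F/S)/T + q = -0.019620 + 0.0679 = 0.048280
r = 4.83%

4.83%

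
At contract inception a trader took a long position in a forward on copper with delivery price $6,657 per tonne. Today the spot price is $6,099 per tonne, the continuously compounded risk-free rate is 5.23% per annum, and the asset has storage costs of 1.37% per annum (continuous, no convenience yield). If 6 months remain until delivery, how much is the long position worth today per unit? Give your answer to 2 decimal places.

Current fair forward for the remaining 6 months: F = S·e^((r + u)·T), (r + u) = 0.0523 + 0.0137 = 0.0660
F = 6099 · e^(0.0660 × 6/12) = 6099 × 1.03355054 = 6303.6247
Value of long forward = (F − K)·e^(−rT) = (6303.6247 − 6657) · e^(−0.0523·6/12)
= -353.3753 × 0.97418895 = -344.25

-$344.25 per tonne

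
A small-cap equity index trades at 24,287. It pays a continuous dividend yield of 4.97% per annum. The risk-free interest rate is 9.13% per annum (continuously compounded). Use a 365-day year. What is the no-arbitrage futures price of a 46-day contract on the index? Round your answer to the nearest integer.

F = S·e^((r − q)T) = 24287 · e^((0.0913 − 0.0497) × 46/365)
= 24287 · e^0.005243 = 24287 × 1.005257
F = 24,415

24,415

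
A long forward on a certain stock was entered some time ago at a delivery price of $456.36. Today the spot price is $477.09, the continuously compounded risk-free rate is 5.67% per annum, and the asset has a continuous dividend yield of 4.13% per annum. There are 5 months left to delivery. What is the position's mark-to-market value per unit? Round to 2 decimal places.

$23.25

Current fair forward for the remaining 5 months: F = S·e^((r − q)·T), (r − q) = 0.0567 − 0.0413 = 0.0154
F = 477.09 · e^(0.0154 × 5/12) = 477.09 × 1.006437 = 480.1610
Value of long forward = (F − K)·e^(−rT) = (480.1610 − 456.36) · e^(−0.0567·5/12)
= 23.8010 × 0.976652 = 23.25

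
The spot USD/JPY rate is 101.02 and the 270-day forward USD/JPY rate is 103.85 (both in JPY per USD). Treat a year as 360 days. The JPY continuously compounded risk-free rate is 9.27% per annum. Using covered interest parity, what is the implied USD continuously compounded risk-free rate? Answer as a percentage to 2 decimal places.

5.59%

F = S·e^((r_JPY − r_USD)T) ⇒ r_USD = r_JPY − ln(F/S)/T
ln(103.85/101.02) = 0.027629; /(270/360) = 0.036839
r_USD = 0.0927 − 0.036839 = 0.055861
r_USD = 5.59%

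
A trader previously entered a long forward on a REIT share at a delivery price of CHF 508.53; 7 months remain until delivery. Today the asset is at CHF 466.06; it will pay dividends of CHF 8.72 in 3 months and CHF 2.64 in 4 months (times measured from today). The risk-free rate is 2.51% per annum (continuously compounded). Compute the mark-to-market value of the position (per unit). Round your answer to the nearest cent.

PV(remaining dividends) I = 8.72·e^(−0.0251·3/12) + 2.64·e^(−0.0251·4/12) = 11.2835
Current forward F = (S − I)·e^(rT) = (466.06 − 11.2835)·e^(0.0251·7/12) = 454.7765 × 1.014749 = 461.4840
Value (long) = (F − K)·e^(−rT) = (461.4840 − 508.53) × 0.985465 = -46.3622
Value = -CHF 46.36

-CHF 46.36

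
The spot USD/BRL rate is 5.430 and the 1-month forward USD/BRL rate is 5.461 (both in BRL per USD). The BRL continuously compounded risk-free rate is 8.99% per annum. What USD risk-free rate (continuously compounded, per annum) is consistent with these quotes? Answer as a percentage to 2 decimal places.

2.16%

F = S·e^((r_BRL − r_USD)T) ⇒ r_USD = r_BRL − ln(F/S)/T
ln(5.461/5.430) = 0.005693; /(1/12) = 0.068316
r_USD = 0.0899 − 0.068316 = 0.021584
r_USD = 2.16%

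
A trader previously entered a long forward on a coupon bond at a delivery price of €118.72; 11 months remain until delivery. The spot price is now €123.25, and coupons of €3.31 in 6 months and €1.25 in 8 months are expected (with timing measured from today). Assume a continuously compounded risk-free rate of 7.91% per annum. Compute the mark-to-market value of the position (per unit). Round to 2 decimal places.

PV(remaining coupons) I = 3.31·e^(−0.0791·6/12) + 1.25·e^(−0.0791·8/12) = 4.3674
Current forward F = (S − I)·e^(rT) = (123.25 − 4.3674)·e^(0.0791·11/12) = 118.8826 × 1.075202 = 127.8228
Value (long) = (F − K)·e^(−rT) = (127.8228 − 118.72) × 0.930058 = 8.4661
Value = €8.47

€8.47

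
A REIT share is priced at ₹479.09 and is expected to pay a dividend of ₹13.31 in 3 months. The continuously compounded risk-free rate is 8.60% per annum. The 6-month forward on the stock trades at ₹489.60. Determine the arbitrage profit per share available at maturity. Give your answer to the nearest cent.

PV(dividends) I = 13.31·e^(−0.0860·3/12) = 13.0269
Fair forward F* = (S − I)·e^(rT) = (479.09 − 13.0269)·e^0.043000 = 466.0631 × 1.043938 = 486.5410
Market ₹489.60 > fair 486.5410: forward overpriced → cash-and-carry (borrow at r, buy the stock and collect the dividends, short the forward).
Profit at T = |F_mkt − F*| = |489.60 − 486.5410| = ₹3.06 per share

₹3.06 per share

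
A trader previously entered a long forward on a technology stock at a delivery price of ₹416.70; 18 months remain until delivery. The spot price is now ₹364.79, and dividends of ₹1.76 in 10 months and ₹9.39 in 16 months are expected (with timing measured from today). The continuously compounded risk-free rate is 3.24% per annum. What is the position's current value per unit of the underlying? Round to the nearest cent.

PV(remaining dividends) I = 1.76·e^(−0.0324·10/12) + 9.39·e^(−0.0324·16/12) = 10.7061
Current forward F = (S − I)·e^(rT) = (364.79 − 10.7061)·e^(0.0324·18/12) = 354.0839 × 1.049800 = 371.7173
Value (long) = (F − K)·e^(−rT) = (371.7173 − 416.70) × 0.952562 = -42.8488
Value = -₹42.85

-₹42.85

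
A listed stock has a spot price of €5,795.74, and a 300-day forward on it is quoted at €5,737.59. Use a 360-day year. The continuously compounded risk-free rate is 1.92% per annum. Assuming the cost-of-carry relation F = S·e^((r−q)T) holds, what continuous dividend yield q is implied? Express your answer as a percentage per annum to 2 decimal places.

3.13%

From F = S·e^((r−q)T): (r − q) = ln(F/S)/T
ln(5737.59/5795.74) = ln(0.989967) = -0.010084
(r − q) = -0.010084 / (300/360) = -0.012101
q = r − ln(F/S)/T = 0.0192 + 0.012101 = 0.031301
q = 3.13%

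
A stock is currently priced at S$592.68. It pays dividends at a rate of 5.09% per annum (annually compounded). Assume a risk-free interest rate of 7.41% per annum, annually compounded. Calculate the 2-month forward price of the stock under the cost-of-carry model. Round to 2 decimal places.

F = S · (1+r)^T / (1+q)^T
= 592.68 × 1.011985 / 1.008309 = 592.68 × 1.003646
F = S$594.84

S$594.84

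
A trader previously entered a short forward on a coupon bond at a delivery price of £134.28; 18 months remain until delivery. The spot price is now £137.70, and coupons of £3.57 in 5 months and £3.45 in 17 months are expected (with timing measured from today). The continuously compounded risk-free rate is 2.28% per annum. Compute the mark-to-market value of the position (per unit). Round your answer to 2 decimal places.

PV(remaining coupons) I = 3.57·e^(−0.0228·5/12) + 3.45·e^(−0.0228·17/12) = 6.8766
Current forward F = (S − I)·e^(rT) = (137.70 − 6.8766)·e^(0.0228·18/12) = 130.8234 × 1.034792 = 135.3750
Value (long) = (F − K)·e^(−rT) = (135.3750 − 134.28) × 0.966378 = 1.0582
Short position value = −(long value) = -£1.06

-£1.06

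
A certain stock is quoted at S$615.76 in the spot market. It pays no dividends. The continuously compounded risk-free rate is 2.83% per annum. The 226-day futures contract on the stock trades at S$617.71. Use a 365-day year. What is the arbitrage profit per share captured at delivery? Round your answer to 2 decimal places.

S$8.93 per share

Fair futures: F* = S·e^(carry·T), with carry = r = 0.0283
F* = 615.76 · e^(0.0283 × 226/365) = 615.76 · e^0.017523 = 615.76 × 1.017677 = S$626.6448
Market S$617.71 < fair S$626.6448: forward underpriced → reverse cash-and-carry (short spot, go long the forward).
At maturity, profit = |F_mkt − F*| = |617.71 − 626.6448| = S$8.93 per share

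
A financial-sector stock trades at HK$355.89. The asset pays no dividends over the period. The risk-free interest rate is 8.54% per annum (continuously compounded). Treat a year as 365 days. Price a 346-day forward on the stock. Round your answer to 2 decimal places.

HK$385.90

F = S·e^(rT) = 355.89 · e^(0.0854 × 346/365)
= 355.89 · e^0.080955 = 355.89 × 1.084322
F = HK$385.90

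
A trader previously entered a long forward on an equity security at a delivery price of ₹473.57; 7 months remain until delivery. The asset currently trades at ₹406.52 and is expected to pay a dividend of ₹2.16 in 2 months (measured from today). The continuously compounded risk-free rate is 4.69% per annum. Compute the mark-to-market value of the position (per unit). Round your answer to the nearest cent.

PV(remaining dividends) I = 2.16·e^(−0.0469·2/12) = 2.1432
Current forward F = (S − I)·e^(rT) = (406.52 − 2.1432)·e^(0.0469·7/12) = 404.3768 × 1.027736 = 415.5926
Value (long) = (F − K)·e^(−rT) = (415.5926 − 473.57) × 0.973013 = -56.4128
Value = -₹56.41

-₹56.41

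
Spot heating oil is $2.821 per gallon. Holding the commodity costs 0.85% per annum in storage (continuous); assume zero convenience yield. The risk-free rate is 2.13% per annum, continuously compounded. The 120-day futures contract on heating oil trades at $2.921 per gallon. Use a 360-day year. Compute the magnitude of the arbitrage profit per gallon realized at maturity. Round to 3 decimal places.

$0.072 per gallon

Fair futures: F* = S·e^(carry·T), with carry = (r + u) = 0.0213 + 0.0085 = 0.0298
F* = 2.821 · e^(0.0298 × 120/360) = 2.821 · e^0.009933 = 2.821 × 1.009982 = $2.8492
Market $2.921 > fair $2.8492: forward overpriced → cash-and-carry (buy spot, short the forward).
At maturity, profit = |F_mkt − F*| = |2.921 − 2.8492| = $0.072 per gallon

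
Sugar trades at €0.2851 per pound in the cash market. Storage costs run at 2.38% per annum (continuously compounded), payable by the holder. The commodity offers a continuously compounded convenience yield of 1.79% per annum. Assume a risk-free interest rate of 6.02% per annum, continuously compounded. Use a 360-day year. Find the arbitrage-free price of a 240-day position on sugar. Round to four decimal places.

€0.2979 per pound

Net carry = r + u − y = 0.0602 + 0.0238 − 0.0179 = 0.0661
F = S·e^((r+u−y)T) = 0.2851 · e^(0.0661 × 240/360) = 0.2851 · e^0.044067
= 0.2851 × 1.045052 = €0.2979 per pound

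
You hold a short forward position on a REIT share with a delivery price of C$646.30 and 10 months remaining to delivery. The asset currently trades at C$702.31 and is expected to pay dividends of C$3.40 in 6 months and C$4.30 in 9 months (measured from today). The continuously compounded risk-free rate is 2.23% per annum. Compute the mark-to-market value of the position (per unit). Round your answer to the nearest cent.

-C$60.32

PV(remaining dividends) I = 3.40·e^(−0.0223·6/12) + 4.30·e^(−0.0223·9/12) = 7.5910
Current forward F = (S − I)·e^(rT) = (702.31 − 7.5910)·e^(0.0223·10/12) = 694.7190 × 1.018757 = 707.7498
Value (long) = (F − K)·e^(−rT) = (707.7498 − 646.30) × 0.981588 = 60.3184
Short position value = −(long value) = -C$60.32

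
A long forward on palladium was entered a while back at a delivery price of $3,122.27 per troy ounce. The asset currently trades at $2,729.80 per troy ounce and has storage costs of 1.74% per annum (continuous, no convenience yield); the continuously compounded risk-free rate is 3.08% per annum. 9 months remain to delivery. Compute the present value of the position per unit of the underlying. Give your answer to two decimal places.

Current fair forward for the remaining 9 months: F = S·e^((r + u)·T), (r + u) = 0.0308 + 0.0174 = 0.0482
F = 2729.80 · e^(0.0482 × 9/12) = 2729.80 × 1.03681136 = 2830.2877
Value of long forward = (F − K)·e^(−rT) = (2830.2877 − 3122.27) · e^(−0.0308·9/12)
= -291.9823 × 0.97716476 = -285.31

-$285.31 per troy ounce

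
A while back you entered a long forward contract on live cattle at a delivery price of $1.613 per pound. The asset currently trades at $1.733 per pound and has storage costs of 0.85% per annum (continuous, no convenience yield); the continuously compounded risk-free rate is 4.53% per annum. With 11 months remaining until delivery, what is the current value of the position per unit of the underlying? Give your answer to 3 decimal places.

Current fair forward for the remaining 11 months: F = S·e^((r + u)·T), (r + u) = 0.0453 + 0.0085 = 0.0538
F = 1.733 · e^(0.0538 × 11/12) = 1.733 × 1.050553 = 1.8206
Value of long forward = (F − K)·e^(−rT) = (1.8206 − 1.613) · e^(−0.0453·11/12)
= 0.2076 × 0.959325 = 0.199

$0.199 per pound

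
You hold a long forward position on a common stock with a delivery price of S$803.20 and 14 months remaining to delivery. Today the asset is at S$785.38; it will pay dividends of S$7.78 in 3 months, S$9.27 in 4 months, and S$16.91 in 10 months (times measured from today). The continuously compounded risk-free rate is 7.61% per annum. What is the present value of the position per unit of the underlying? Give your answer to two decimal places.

PV(remaining dividends) I = 7.78·e^(−0.0761·3/12) + 9.27·e^(−0.0761·4/12) + 16.91·e^(−0.0761·10/12) = 32.5421
Current forward F = (S − I)·e^(rT) = (785.38 − 32.5421)·e^(0.0761·14/12) = 752.8379 × 1.092844 = 822.7344
Value (long) = (F − K)·e^(−rT) = (822.7344 − 803.20) × 0.915044 = 17.8748
Value = S$17.87

S$17.87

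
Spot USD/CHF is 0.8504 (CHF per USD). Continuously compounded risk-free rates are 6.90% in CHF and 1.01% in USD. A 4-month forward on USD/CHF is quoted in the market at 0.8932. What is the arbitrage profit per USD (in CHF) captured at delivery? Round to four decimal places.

Fair forward: F* = S·e^(carry·T), with carry = (r_CHF − r_USD) = 0.0690 − 0.0101 = 0.0589
F* = 0.8504 · e^(0.0589 × 4/12) = 0.8504 · e^0.019633 = 0.8504 × 1.019827 = 0.8673
Market 0.8932 > fair 0.8673: forward overpriced → cash-and-carry (buy spot, short the forward).
At maturity, profit = |F_mkt − F*| = |0.8932 − 0.8673| = 0.0259 per USD (in CHF)

0.0259 per USD (in CHF)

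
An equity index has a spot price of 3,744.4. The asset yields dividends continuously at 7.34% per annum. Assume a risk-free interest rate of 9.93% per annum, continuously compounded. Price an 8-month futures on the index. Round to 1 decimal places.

3,809.6

F = S·e^((r − q)T) = 3744.4 · e^((0.0993 − 0.0734) × 8/12)
= 3744.4 · e^0.017267 = 3744.4 × 1.017417
F = 3,809.6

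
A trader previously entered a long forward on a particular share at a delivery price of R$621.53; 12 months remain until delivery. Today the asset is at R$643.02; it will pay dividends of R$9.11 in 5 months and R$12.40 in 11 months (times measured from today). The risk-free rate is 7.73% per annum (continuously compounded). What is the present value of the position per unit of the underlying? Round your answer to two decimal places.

PV(remaining dividends) I = 9.11·e^(−0.0773·5/12) + 12.40·e^(−0.0773·11/12) = 20.3730
Current forward F = (S − I)·e^(rT) = (643.02 − 20.3730)·e^(0.0773·12/12) = 622.6470 × 1.080366 = 672.6866
Value (long) = (F − K)·e^(−rT) = (672.6866 − 621.53) × 0.925612 = 47.3512
Value = R$47.35

R$47.35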